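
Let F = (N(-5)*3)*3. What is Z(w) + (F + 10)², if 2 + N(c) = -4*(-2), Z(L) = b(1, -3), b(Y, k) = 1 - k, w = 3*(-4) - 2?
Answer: 4100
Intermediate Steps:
w = -14 (w = -12 - 2 = -14)
Z(L) = 4 (Z(L) = 1 - 1*(-3) = 1 + 3 = 4)
N(c) = 6 (N(c) = -2 - 4*(-2) = -2 + 8 = 6)
F = 54 (F = (6*3)*3 = 18*3 = 54)
Z(w) + (F + 10)² = 4 + (54 + 10)² = 4 + 64² = 4 + 4096 = 4100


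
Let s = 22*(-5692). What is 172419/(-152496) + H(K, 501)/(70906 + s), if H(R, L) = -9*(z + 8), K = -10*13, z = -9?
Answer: -520379317/460182096 ≈ -1.1308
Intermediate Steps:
s = -125224
K = -130
H(R, L) = 9 (H(R, L) = -9*(-9 + 8) = -9*(-1) = 9)
172419/(-152496) + H(K, 501)/(70906 + s) = 172419/(-152496) + 9/(70906 - 125224) = 172419*(-1/152496) + 9/(-54318) = -57473/50832 + 9*(-1/54318) = -57473/50832 - 3/18106 = -520379317/460182096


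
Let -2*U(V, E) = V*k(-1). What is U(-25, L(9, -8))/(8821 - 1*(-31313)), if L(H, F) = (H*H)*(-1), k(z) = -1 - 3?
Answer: -25/20067 ≈ -0.0012458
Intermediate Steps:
k(z) = -4
L(H, F) = -H² (L(H, F) = H²*(-1) = -H²)
U(V, E) = 2*V (U(V, E) = -V*(-4)/2 = -(-2)*V = 2*V)
U(-25, L(9, -8))/(8821 - 1*(-31313)) = (2*(-25))/(8821 - 1*(-31313)) = -50/(8821 + 31313) = -50/40134 = -50*1/40134 = -25/20067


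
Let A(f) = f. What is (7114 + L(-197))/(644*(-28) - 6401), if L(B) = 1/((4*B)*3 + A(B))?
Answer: -18218953/62572913 ≈ -0.29116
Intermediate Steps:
L(B) = 1/(13*B) (L(B) = 1/((4*B)*3 + B) = 1/(12*B + B) = 1/(13*B))
(7114 + L(-197))/(644*(-28) - 6401) = (7114 + (1/13)/(-197))/(644*(-28) - 6401) = (7114 + (1/13)*(-1/197))/(-18032 - 6401) = (7114 - 1/2561)/(-24433) = (18218953/2561)*(-1/24433) = -18218953/62572913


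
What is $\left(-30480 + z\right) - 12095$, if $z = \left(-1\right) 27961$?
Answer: $-70536$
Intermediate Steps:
$z = -27961$
$\left(-30480 + z\right) - 12095 = \left(-30480 - 27961\right) - 12095 = -58441 - 12095 = -70536$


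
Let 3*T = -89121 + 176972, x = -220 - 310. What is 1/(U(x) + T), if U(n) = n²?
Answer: 3/930551 ≈ 3.2239e-6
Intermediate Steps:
x = -530
T = 87851/3 (T = (-89121 + 176972)/3 = (⅓)*87851 = 87851/3 ≈ 29284.)
1/(U(x) + T) = 1/((-530)² + 87851/3) = 1/(280900 + 87851/3) = 1/(930551/3) = 3/930551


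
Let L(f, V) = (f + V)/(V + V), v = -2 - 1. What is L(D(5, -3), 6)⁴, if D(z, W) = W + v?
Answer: 0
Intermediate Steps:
v = -3
D(z, W) = -3 + W (D(z, W) = W - 3 = -3 + W)
L(f, V) = (V + f)/(2*V) (L(f, V) = (V + f)/((2*V)) = (V + f)*(1/(2*V)) = (V + f)/(2*V))
L(D(5, -3), 6)⁴ = ((½)*(6 + (-3 - 3))/6)⁴ = ((½)*(⅙)*(6 - 6))⁴ = ((½)*(⅙)*0)⁴ = 0⁴ = 0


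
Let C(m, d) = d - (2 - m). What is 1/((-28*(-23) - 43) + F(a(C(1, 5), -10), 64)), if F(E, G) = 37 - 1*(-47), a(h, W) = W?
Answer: 1/685 ≈ 0.0014599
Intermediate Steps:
C(m, d) = -2 + d + m (C(m, d) = d + (-2 + m) = -2 + d + m)
F(E, G) = 84 (F(E, G) = 37 + 47 = 84)
1/((-28*(-23) - 43) + F(a(C(1, 5), -10), 64)) = 1/((-28*(-23) - 43) + 84) = 1/((644 - 43) + 84) = 1/(601 + 84) = 1/685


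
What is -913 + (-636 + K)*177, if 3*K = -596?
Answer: -148649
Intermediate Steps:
K = -596/3 (K = (1/3)*(-596) = -596/3 ≈ -198.67)
-913 + (-636 + K)*177 = -913 + (-636 - 596/3)*177 = -913 - 2504/3*177 = -913 - 147736 = -148649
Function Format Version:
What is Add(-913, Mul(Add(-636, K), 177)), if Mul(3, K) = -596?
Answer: -148649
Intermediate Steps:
K = Rational(-596, 3) (K = Mul(Rational(1, 3), -596) = Rational(-596, 3) ≈ -198.67)
Add(-913, Mul(Add(-636, K), 177)) = Add(-913, Mul(Add(-636, Rational(-596, 3)), 177)) = Add(-913, Mul(Rational(-2504, 3), 177)) = Add(-913, -147736) = -148649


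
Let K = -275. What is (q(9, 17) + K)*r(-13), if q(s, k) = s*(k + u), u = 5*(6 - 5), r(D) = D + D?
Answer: 2002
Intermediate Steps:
r(D) = 2*D
u = 5 (u = 5*1 = 5)
q(s, k) = s*(5 + k) (q(s, k) = s*(k + 5) = s*(5 + k))
(q(9, 17) + K)*r(-13) = (9*(5 + 17) - 275)*(2*(-13)) = (9*22 - 275)*(-26) = (198 - 275)*(-26) = -77*(-26) = 2002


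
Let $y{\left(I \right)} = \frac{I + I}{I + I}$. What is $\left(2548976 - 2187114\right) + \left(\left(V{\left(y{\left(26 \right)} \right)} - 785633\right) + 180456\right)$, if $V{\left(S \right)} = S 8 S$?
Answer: $-243307$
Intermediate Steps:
$y{\left(I \right)} = 1$ ($y{\left(I \right)} = \frac{2 I}{2 I} = 2 I \frac{1}{2 I} = 1$)
$V{\left(S \right)} = 8 S^{2}$ ($V{\left(S \right)} = 8 S S = 8 S^{2}$)
$\left(2548976 - 2187114\right) + \left(\left(V{\left(y{\left(26 \right)} \right)} - 785633\right) + 180456\right) = \left(2548976 - 2187114\right) + \left(\left(8 \cdot 1^{2} - 785633\right) + 180456\right) = 361862 + \left(\left(8 \cdot 1 - 785633\right) + 180456\right) = 361862 + \left(\left(8 - 785633\right) + 180456\right) = 361862 + \left(-785625 + 180456\right) = 361862 - 605169 = -243307$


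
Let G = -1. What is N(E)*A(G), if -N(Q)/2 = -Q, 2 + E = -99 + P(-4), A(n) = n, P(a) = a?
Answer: 210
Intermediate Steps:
E = -105 (E = -2 + (-99 - 4) = -2 - 103 = -105)
N(Q) = 2*Q (N(Q) = -(-2)*Q = 2*Q)
N(E)*A(G) = (2*(-105))*(-1) = -210*(-1) = 210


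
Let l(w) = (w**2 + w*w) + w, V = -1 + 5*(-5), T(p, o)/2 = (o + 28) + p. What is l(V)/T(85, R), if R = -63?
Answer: 663/50 ≈ 13.260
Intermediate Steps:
T(p, o) = 56 + 2*o + 2*p (T(p, o) = 2*((o + 28) + p) = 2*((28 + o) + p) = 2*(28 + o + p) = 56 + 2*o + 2*p)
V = -26 (V = -1 - 25 = -26)
l(w) = w + 2*w**2 (l(w) = (w**2 + w**2) + w = 2*w**2 + w = w + 2*w**2)
l(V)/T(85, R) = (-26*(1 + 2*(-26)))/(56 + 2*(-63) + 2*85) = (-26*(1 - 52))/(56 - 126 + 170) = -26*(-51)/100 = 1326*(1/100) = 663/50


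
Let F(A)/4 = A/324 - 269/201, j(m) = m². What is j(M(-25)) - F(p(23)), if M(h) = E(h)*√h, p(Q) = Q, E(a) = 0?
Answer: 27511/5427 ≈ 5.0693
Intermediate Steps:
M(h) = 0 (M(h) = 0*√h = 0)
F(A) = -1076/201 + A/81 (F(A) = 4*(A/324 - 269/201) = 4*(-269/201 + A/324) = -1076/201 + A/81)
j(M(-25)) - F(p(23)) = 0² - (-1076/201 + (1/81)*23) = 0 - (-1076/201 + 23/81) = 0 - 1*(-27511/5427) = 0 + 27511/5427 = 27511/5427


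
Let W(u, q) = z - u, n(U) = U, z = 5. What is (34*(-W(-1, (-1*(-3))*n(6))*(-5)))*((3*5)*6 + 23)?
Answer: 115260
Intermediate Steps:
W(u, q) = 5 - u
(34*(-W(-1, (-1*(-3))*n(6))*(-5)))*((3*5)*6 + 23) = (34*(-(5 - 1*(-1))*(-5)))*((3*5)*6 + 23) = (34*(-(5 + 1)*(-5)))*(15*6 + 23) = (34*(-1*6*(-5)))*(90 + 23) = (34*(-6*(-5)))*113 = (34*30)*113 = 1020*113 = 115260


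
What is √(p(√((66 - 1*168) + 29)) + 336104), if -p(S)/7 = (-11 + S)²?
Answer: √(335768 + 154*I*√73) ≈ 579.46 + 1.135*I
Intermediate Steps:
p(S) = -7*(-11 + S)²
√(p(√((66 - 1*168) + 29)) + 336104) = √(-7*(-11 + √((66 - 1*168) + 29))² + 336104) = √(-7*(-11 + √((66 - 168) + 29))² + 336104) = √(-7*(-11 + √(-102 + 29))² + 336104) = √(-7*(-11 + √(-73))² + 336104) = √(-7*(-11 + I*√73)² + 336104) = √(336104 - 7*(-11 + I*√73)²)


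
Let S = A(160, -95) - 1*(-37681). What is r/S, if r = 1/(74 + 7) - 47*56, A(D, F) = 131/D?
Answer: -34110560/488356371 ≈ -0.069848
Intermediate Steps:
r = -213191/81 (r = 1/81 - 2632 = -213191/81 ≈ -2632.0)
S = 6029091/160 (S = 131/160 - 1*(-37681) = 131*(1/160) + 37681 = 131/160 + 37681 = 6029091/160 ≈ 37682.)
r/S = -213191/(81*6029091/160) = -213191/81*160/6029091 = -34110560/488356371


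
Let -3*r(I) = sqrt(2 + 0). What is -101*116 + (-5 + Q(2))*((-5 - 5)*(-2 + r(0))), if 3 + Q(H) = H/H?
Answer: -11856 - 70*sqrt(2)/3 ≈ -11889.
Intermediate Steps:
r(I) = -sqrt(2)/3 (r(I) = -sqrt(2 + 0)/3 = -sqrt(2)/3)
Q(H) = -2 (Q(H) = -3 + H/H = -3 + 1 = -2)
-101*116 + (-5 + Q(2))*((-5 - 5)*(-2 + r(0))) = -101*116 + (-5 - 2)*((-5 - 5)*(-2 - sqrt(2)/3)) = -11716 - (-70)*(-2 - sqrt(2)/3) = -11716 - 7*(20 + 10*sqrt(2)/3) = -11716 + (-140 - 70*sqrt(2)/3) = -11856 - 70*sqrt(2)/3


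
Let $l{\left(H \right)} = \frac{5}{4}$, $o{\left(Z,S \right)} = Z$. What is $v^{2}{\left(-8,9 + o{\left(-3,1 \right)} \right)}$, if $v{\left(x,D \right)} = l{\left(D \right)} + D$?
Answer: $\frac{841}{16} \approx 52.563$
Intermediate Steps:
$l{\left(H \right)} = \frac{5}{4}$ ($l{\left(H \right)} = 5 \cdot \frac{1}{4} = \frac{5}{4}$)
$v{\left(x,D \right)} = \frac{5}{4} + D$
$v^{2}{\left(-8,9 + o{\left(-3,1 \right)} \right)} = \left(\frac{5}{4} + \left(9 - 3\right)\right)^{2} = \left(\frac{5}{4} + 6\right)^{2} = \left(\frac{29}{4}\right)^{2} = \frac{841}{16}$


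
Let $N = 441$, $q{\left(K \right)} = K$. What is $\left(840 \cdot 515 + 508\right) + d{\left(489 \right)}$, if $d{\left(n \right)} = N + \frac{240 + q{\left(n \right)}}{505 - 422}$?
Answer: $\frac{35985296}{83} \approx 4.3356 \cdot 10^{5}$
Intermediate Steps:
$d{\left(n \right)} = \frac{36843}{83} + \frac{n}{83}$ ($d{\left(n \right)} = 441 + \frac{240 + n}{505 - 422} = 441 + \frac{240 + n}{83} = 441 + \left(240 + n\right) \frac{1}{83} = 441 + \left(\frac{240}{83} + \frac{n}{83}\right) = \frac{36843}{83} + \frac{n}{83}$)
$\left(840 \cdot 515 + 508\right) + d{\left(489 \right)} = \left(840 \cdot 515 + 508\right) + \left(\frac{36843}{83} + \frac{1}{83} \cdot 489\right) = \left(432600 + 508\right) + \left(\frac{36843}{83} + \frac{489}{83}\right) = 433108 + \frac{37332}{83} = \frac{35985296}{83}$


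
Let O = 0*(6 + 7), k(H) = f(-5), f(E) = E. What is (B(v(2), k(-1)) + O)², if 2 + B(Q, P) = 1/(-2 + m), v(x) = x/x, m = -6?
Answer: 289/64 ≈ 4.5156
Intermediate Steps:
k(H) = -5
v(x) = 1
B(Q, P) = -17/8 (B(Q, P) = -2 + 1/(-2 - 6) = -2 + 1/(-8) = -2 - ⅛ = -17/8)
O = 0 (O = 0*13 = 0)
(B(v(2), k(-1)) + O)² = (-17/8 + 0)² = (-17/8)² = 289/64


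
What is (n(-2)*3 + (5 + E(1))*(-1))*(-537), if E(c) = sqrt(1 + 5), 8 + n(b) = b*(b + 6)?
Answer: 28461 + 537*sqrt(6) ≈ 29776.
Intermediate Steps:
n(b) = -8 + b*(6 + b) (n(b) = -8 + b*(b + 6) = -8 + b*(6 + b))
E(c) = sqrt(6)
(n(-2)*3 + (5 + E(1))*(-1))*(-537) = ((-8 + (-2)**2 + 6*(-2))*3 + (5 + sqrt(6))*(-1))*(-537) = ((-8 + 4 - 12)*3 + (-5 - sqrt(6)))*(-537) = (-16*3 + (-5 - sqrt(6)))*(-537) = (-48 + (-5 - sqrt(6)))*(-537) = (-53 - sqrt(6))*(-537) = 28461 + 537*sqrt(6)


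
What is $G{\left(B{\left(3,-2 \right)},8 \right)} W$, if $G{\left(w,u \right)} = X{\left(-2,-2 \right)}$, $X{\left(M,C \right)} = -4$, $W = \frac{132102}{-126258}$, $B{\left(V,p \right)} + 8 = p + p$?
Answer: $\frac{88068}{21043} \approx 4.1851$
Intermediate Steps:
$B{\left(V,p \right)} = -8 + 2 p$ ($B{\left(V,p \right)} = -8 + \left(p + p\right) = -8 + 2 p$)
$W = - \frac{22017}{21043}$ ($W = 132102 \left(- \frac{1}{126258}\right) = - \frac{22017}{21043} \approx -1.0463$)
$G{\left(w,u \right)} = -4$
$G{\left(B{\left(3,-2 \right)},8 \right)} W = \left(-4\right) \left(- \frac{22017}{21043}\right) = \frac{88068}{21043}$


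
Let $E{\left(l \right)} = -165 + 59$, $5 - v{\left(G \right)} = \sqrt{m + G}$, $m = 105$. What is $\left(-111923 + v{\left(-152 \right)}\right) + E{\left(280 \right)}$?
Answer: $-112024 - i \sqrt{47} \approx -1.1202 \cdot 10^{5} - 6.8557 i$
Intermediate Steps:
$v{\left(G \right)} = 5 - \sqrt{105 + G}$
$E{\left(l \right)} = -106$
$\left(-111923 + v{\left(-152 \right)}\right) + E{\left(280 \right)} = \left(-111923 + \left(5 - \sqrt{105 - 152}\right)\right) - 106 = \left(-111923 + \left(5 - \sqrt{-47}\right)\right) - 106 = \left(-111923 + \left(5 - i \sqrt{47}\right)\right) - 106 = \left(-111918 - i \sqrt{47}\right) - 106 = -112024 - i \sqrt{47}$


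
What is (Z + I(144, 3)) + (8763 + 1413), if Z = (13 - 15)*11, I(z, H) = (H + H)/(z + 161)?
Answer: 3096976/305 ≈ 10154.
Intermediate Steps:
I(z, H) = 2*H/(161 + z) (I(z, H) = (2*H)/(161 + z) = 2*H/(161 + z))
Z = -22 (Z = -2*11 = -22)
(Z + I(144, 3)) + (8763 + 1413) = (-22 + 2*3/(161 + 144)) + (8763 + 1413) = (-22 + 2*3/305) + 10176 = (-22 + 2*3*(1/305)) + 10176 = (-22 + 6/305) + 10176 = -6704/305 + 10176 = 3096976/305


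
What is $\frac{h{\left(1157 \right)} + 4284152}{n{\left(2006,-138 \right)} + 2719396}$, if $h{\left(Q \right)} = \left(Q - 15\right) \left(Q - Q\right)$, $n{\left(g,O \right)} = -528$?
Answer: $\frac{1071038}{679717} \approx 1.5757$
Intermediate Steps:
$h{\left(Q \right)} = 0$ ($h{\left(Q \right)} = \left(-15 + Q\right) 0 = 0$)
$\frac{h{\left(1157 \right)} + 4284152}{n{\left(2006,-138 \right)} + 2719396} = \frac{0 + 4284152}{-528 + 2719396} = \frac{4284152}{2718868} = 4284152 \cdot \frac{1}{2718868} = \frac{1071038}{679717}$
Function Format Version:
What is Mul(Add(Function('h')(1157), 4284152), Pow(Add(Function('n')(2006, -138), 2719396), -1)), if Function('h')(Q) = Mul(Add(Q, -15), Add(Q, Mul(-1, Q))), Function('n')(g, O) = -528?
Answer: Rational(1071038, 679717) ≈ 1.5757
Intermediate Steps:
Function('h')(Q) = 0 (Function('h')(Q) = Mul(Add(-15, Q), 0) = 0)
Mul(Add(Function('h')(1157), 4284152), Pow(Add(Function('n')(2006, -138), 2719396), -1)) = Mul(Add(0, 4284152), Pow(Add(-528, 2719396), -1)) = Mul(4284152, Pow(2718868, -1)) = Mul(4284152, Rational(1, 2718868)) = Rational(1071038, 679717)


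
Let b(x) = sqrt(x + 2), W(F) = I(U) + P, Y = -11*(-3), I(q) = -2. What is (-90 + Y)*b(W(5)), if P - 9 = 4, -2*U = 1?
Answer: -57*sqrt(13) ≈ -205.52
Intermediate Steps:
U = -1/2 (U = -1/2*1 = -1/2 ≈ -0.50000)
P = 13 (P = 9 + 4 = 13)
Y = 33
W(F) = 11 (W(F) = -2 + 13 = 11)
b(x) = sqrt(2 + x)
(-90 + Y)*b(W(5)) = (-90 + 33)*sqrt(2 + 11) = -57*sqrt(13)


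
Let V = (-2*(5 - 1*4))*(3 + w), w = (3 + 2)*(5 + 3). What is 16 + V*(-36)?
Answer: 3112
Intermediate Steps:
w = 40 (w = 5*8 = 40)
V = -86 (V = (-2*(5 - 1*4))*(3 + 40) = -2*(5 - 4)*43 = -2*1*43 = -2*43 = -86)
16 + V*(-36) = 16 - 86*(-36) = 16 + 3096 = 3112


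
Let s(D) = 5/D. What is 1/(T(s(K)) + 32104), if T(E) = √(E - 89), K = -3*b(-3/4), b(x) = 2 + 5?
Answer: 337092/10822002505 - I*√39354/21644005010 ≈ 3.1149e-5 - 9.1655e-9*I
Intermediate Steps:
b(x) = 7
K = -21 (K = -3*7 = -21)
T(E) = √(-89 + E)
1/(T(s(K)) + 32104) = 1/(√(-89 + 5/(-21)) + 32104) = 1/(√(-89 + 5*(-1/21)) + 32104) = 1/(√(-89 - 5/21) + 32104) = 1/(√(-1874/21) + 32104) = 1/(I*√39354/21 + 32104) = 1/(32104 + I*√39354/21)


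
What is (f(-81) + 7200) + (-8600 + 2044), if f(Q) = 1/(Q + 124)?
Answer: 27693/43 ≈ 644.02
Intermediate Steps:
f(Q) = 1/(124 + Q)
(f(-81) + 7200) + (-8600 + 2044) = (1/(124 - 81) + 7200) + (-8600 + 2044) = (1/43 + 7200) - 6556 = 309601/43 - 6556 = 27693/43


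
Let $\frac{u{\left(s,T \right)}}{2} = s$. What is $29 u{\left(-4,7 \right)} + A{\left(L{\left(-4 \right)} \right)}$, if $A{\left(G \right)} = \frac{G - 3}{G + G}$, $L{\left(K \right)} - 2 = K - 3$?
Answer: $- \frac{1156}{5} \approx -231.2$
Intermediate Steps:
$L{\left(K \right)} = -1 + K$ ($L{\left(K \right)} = 2 + \left(K - 3\right) = 2 + \left(-3 + K\right) = -1 + K$)
$A{\left(G \right)} = \frac{-3 + G}{2 G}$
$u{\left(s,T \right)} = 2 s$
$29 u{\left(-4,7 \right)} + A{\left(L{\left(-4 \right)} \right)} = 29 \cdot 2 \left(-4\right) + \frac{-3 - 5}{2 \left(-1 - 4\right)} = 29 \left(-8\right) + \frac{-3 - 5}{2 \left(-5\right)} = -232 + \frac{1}{2} \left(- \frac{1}{5}\right) \left(-8\right) = -232 + \frac{4}{5} = - \frac{1156}{5}$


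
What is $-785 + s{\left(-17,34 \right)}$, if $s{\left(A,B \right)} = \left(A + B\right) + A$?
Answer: $-785$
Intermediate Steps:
$s{\left(A,B \right)} = B + 2 A$
$-785 + s{\left(-17,34 \right)} = -785 + \left(34 + 2 \left(-17\right)\right) = -785 + \left(34 - 34\right) = -785 + 0 = -785$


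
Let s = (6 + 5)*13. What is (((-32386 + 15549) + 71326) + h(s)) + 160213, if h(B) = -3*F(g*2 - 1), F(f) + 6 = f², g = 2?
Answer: 214693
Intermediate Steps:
F(f) = -6 + f²
s = 143 (s = 11*13 = 143)
h(B) = -9 (h(B) = -3*(-6 + (2*2 - 1)²) = -3*(-6 + (4 - 1)²) = -3*(-6 + 3²) = -3*(-6 + 9) = -3*3 = -9)
(((-32386 + 15549) + 71326) + h(s)) + 160213 = (((-32386 + 15549) + 71326) - 9) + 160213 = ((-16837 + 71326) - 9) + 160213 = (54489 - 9) + 160213 = 54480 + 160213 = 214693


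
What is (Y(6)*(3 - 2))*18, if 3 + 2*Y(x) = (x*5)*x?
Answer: 1593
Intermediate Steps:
Y(x) = -3/2 + 5*x²/2 (Y(x) = -3/2 + ((x*5)*x)/2 = -3/2 + ((5*x)*x)/2 = -3/2 + (5*x²)/2 = -3/2 + 5*x²/2)
(Y(6)*(3 - 2))*18 = ((-3/2 + (5/2)*6²)*(3 - 2))*18 = ((-3/2 + (5/2)*36)*1)*18 = ((-3/2 + 90)*1)*18 = ((177/2)*1)*18 = (177/2)*18 = 1593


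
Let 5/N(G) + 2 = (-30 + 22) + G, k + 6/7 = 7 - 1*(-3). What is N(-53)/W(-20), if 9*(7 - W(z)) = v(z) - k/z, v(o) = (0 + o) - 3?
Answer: -25/2994 ≈ -0.0083500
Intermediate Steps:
k = 64/7 (k = -6/7 + (7 - 1*(-3)) = -6/7 + (7 + 3) = -6/7 + 10 = 64/7 ≈ 9.1429)
v(o) = -3 + o (v(o) = o - 3 = -3 + o)
N(G) = 5/(-10 + G) (N(G) = 5/(-2 + ((-30 + 22) + G)) = 5/(-2 + (-8 + G)) = 5/(-10 + G))
W(z) = 22/3 - z/9 + 64/(63*z) (W(z) = 7 - ((-3 + z) - 64/(7*z))/9 = 7 - (-3 + z - 64/(7*z))/9 = 7 + (⅓ - z/9 + 64/(63*z)) = 22/3 - z/9 + 64/(63*z))
N(-53)/W(-20) = (5/(-10 - 53))/(((1/63)*(64 - 7*(-20)*(-66 - 20))/(-20))) = (5/(-63))/(((1/63)*(-1/20)*(64 - 7*(-20)*(-86)))) = (5*(-1/63))/(((1/63)*(-1/20)*(64 - 12040))) = -5/(63*((1/63)*(-1/20)*(-11976))) = -5/(63*998/105) = -5/63*105/998 = -25/2994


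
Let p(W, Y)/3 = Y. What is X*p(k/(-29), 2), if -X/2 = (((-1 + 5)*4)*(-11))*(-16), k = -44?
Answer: -33792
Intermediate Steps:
p(W, Y) = 3*Y
X = -5632 (X = -2*((-1 + 5)*4)*(-11)*(-16) = -2*(4*4)*(-11)*(-16) = -2*16*(-11)*(-16) = -(-352)*(-16) = -2*2816 = -5632)
X*p(k/(-29), 2) = -16896*2 = -5632*6 = -33792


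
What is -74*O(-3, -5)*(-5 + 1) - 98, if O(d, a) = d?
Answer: -986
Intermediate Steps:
-74*O(-3, -5)*(-5 + 1) - 98 = -(-222)*(-5 + 1) - 98 = -(-222)*(-4) - 98 = -74*12 - 98 = -888 - 98 = -986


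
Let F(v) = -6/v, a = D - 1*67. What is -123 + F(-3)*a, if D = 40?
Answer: -177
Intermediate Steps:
a = -27 (a = 40 - 1*67 = 40 - 67 = -27)
-123 + F(-3)*a = -123 - 6/(-3)*(-27) = -123 - 6*(-⅓)*(-27) = -123 + 2*(-27) = -123 - 54 = -177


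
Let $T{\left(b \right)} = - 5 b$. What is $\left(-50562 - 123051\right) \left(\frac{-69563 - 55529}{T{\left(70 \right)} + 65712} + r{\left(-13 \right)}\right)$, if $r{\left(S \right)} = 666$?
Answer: $- \frac{342538449000}{2971} \approx -1.1529 \cdot 10^{8}$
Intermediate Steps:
$\left(-50562 - 123051\right) \left(\frac{-69563 - 55529}{T{\left(70 \right)} + 65712} + r{\left(-13 \right)}\right) = \left(-50562 - 123051\right) \left(\frac{-69563 - 55529}{\left(-5\right) 70 + 65712} + 666\right) = - 173613 \left(- \frac{125092}{-350 + 65712} + 666\right) = - 173613 \left(- \frac{125092}{65362} + 666\right) = - 173613 \left(\left(-125092\right) \frac{1}{65362} + 666\right) = - 173613 \left(- \frac{5686}{2971} + 666\right) = \left(-173613\right) \frac{1973000}{2971} = - \frac{342538449000}{2971}$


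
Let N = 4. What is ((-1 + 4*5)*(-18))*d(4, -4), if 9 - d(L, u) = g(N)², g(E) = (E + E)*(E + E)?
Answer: 1397754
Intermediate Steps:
g(E) = 4*E² (g(E) = (2*E)*(2*E) = 4*E²)
d(L, u) = -4087 (d(L, u) = 9 - (4*4²)² = 9 - (4*16)² = 9 - 1*64² = 9 - 1*4096 = 9 - 4096 = -4087)
((-1 + 4*5)*(-18))*d(4, -4) = ((-1 + 4*5)*(-18))*(-4087) = ((-1 + 20)*(-18))*(-4087) = (19*(-18))*(-4087) = -342*(-4087) = 1397754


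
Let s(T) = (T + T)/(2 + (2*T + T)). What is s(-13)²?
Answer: 676/1369 ≈ 0.49379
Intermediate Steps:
s(T) = 2*T/(2 + 3*T) (s(T) = (2*T)/(2 + 3*T) = 2*T/(2 + 3*T))
s(-13)² = (2*(-13)/(2 + 3*(-13)))² = (2*(-13)/(2 - 39))² = (2*(-13)/(-37))² = (2*(-13)*(-1/37))² = (26/37)² = 676/1369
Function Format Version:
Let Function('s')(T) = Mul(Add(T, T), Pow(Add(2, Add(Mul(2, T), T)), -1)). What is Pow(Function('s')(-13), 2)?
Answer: Rational(676, 1369) ≈ 0.49379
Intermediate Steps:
Function('s')(T) = Mul(2, T, Pow(Add(2, Mul(3, T)), -1)) (Function('s')(T) = Mul(Mul(2, T), Pow(Add(2, Mul(3, T)), -1)) = Mul(2, T, Pow(Add(2, Mul(3, T)), -1)))
Pow(Function('s')(-13), 2) = Pow(Mul(2, -13, Pow(Add(2, Mul(3, -13)), -1)), 2) = Pow(Mul(2, -13, Pow(Add(2, -39), -1)), 2) = Pow(Mul(2, -13, Pow(-37, -1)), 2) = Pow(Mul(2, -13, Rational(-1, 37)), 2) = Pow(Rational(26, 37), 2) = Rational(676, 1369)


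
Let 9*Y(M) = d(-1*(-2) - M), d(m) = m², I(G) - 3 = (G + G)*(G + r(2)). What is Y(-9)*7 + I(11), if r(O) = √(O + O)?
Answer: 3448/9 ≈ 383.11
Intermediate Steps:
r(O) = √2*√O (r(O) = √(2*O) = √2*√O)
I(G) = 3 + 2*G*(2 + G) (I(G) = 3 + (G + G)*(G + √2*√2) = 3 + (2*G)*(G + 2) = 3 + (2*G)*(2 + G) = 3 + 2*G*(2 + G))
Y(M) = (2 - M)²/9 (Y(M) = (-1*(-2) - M)²/9 = (2 - M)²/9)
Y(-9)*7 + I(11) = ((-2 - 9)²/9)*7 + (3 + 2*11² + 4*11) = ((⅑)*(-11)²)*7 + (3 + 2*121 + 44) = ((⅑)*121)*7 + (3 + 242 + 44) = (121/9)*7 + 289 = 847/9 + 289 = 3448/9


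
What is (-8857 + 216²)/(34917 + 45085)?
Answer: 37799/80002 ≈ 0.47248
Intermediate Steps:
(-8857 + 216²)/(34917 + 45085) = (-8857 + 46656)/80002 = 37799*(1/80002) = 37799/80002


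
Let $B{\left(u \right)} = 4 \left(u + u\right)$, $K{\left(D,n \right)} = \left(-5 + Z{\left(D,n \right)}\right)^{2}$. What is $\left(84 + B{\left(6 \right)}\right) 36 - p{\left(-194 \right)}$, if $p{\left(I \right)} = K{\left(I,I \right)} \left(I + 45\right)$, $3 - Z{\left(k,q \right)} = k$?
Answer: $5497488$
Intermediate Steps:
$Z{\left(k,q \right)} = 3 - k$
$K{\left(D,n \right)} = \left(-2 - D\right)^{2}$ ($K{\left(D,n \right)} = \left(-5 - \left(-3 + D\right)\right)^{2} = \left(-2 - D\right)^{2}$)
$B{\left(u \right)} = 8 u$ ($B{\left(u \right)} = 4 \cdot 2 u = 8 u$)
$p{\left(I \right)} = \left(2 + I\right)^{2} \left(45 + I\right)$ ($p{\left(I \right)} = \left(2 + I\right)^{2} \left(I + 45\right) = \left(2 + I\right)^{2} \left(45 + I\right)$)
$\left(84 + B{\left(6 \right)}\right) 36 - p{\left(-194 \right)} = \left(84 + 8 \cdot 6\right) 36 - \left(2 - 194\right)^{2} \left(45 - 194\right) = \left(84 + 48\right) 36 - \left(-192\right)^{2} \left(-149\right) = 132 \cdot 36 - 36864 \left(-149\right) = 4752 - -5492736 = 4752 + 5492736 = 5497488$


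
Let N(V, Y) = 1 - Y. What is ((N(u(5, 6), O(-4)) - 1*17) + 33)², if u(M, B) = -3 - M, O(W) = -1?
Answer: 324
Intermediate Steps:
((N(u(5, 6), O(-4)) - 1*17) + 33)² = (((1 - 1*(-1)) - 1*17) + 33)² = (((1 + 1) - 17) + 33)² = ((2 - 17) + 33)² = (-15 + 33)² = 18² = 324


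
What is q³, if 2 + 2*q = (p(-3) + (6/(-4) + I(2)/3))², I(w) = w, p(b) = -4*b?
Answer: 86175179713/373248 ≈ 2.3088e+5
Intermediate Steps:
q = 4417/72 (q = -1 + (-4*(-3) + (6/(-4) + 2/3))²/2 = -1 + (12 + (6*(-¼) + 2*(⅓)))²/2 = -1 + (12 + (-3/2 + ⅔))²/2 = -1 + (12 - ⅚)²/2 = -1 + (67/6)²/2 = -1 + (½)*(4489/36) = -1 + 4489/72 = 4417/72 ≈ 61.347)
q³ = (4417/72)³ = 86175179713/373248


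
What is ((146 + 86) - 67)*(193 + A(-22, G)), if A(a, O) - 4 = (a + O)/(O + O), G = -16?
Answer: 523215/16 ≈ 32701.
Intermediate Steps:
A(a, O) = 4 + (O + a)/(2*O) (A(a, O) = 4 + (a + O)/(O + O) = 4 + (O + a)/((2*O)) = 4 + (O + a)*(1/(2*O)) = 4 + (O + a)/(2*O))
((146 + 86) - 67)*(193 + A(-22, G)) = ((146 + 86) - 67)*(193 + (½)*(-22 + 9*(-16))/(-16)) = (232 - 67)*(193 + (½)*(-1/16)*(-22 - 144)) = 165*(193 + (½)*(-1/16)*(-166)) = 165*(193 + 83/16) = 165*(3171/16) = 523215/16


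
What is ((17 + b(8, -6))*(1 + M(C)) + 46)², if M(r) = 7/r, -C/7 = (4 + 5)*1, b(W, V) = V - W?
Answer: 21316/9 ≈ 2368.4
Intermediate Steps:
C = -63 (C = -7*(4 + 5) = -63 ≈ -63.000)
((17 + b(8, -6))*(1 + M(C)) + 46)² = ((17 + (-6 - 1*8))*(1 + 7/(-63)) + 46)² = ((17 + (-6 - 8))*(1 + 7*(-1/63)) + 46)² = ((17 - 14)*(1 - ⅑) + 46)² = (3*(8/9) + 46)² = (8/3 + 46)² = (146/3)² = 21316/9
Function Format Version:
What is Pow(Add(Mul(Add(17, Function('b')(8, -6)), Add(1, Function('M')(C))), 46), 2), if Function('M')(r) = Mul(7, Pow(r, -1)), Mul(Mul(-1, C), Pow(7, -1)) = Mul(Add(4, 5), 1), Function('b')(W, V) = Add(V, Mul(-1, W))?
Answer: Rational(21316, 9) ≈ 2368.4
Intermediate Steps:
C = -63 (C = Mul(-7, Mul(Add(4, 5), 1)) = Mul(-7, Mul(9, 1)) = Mul(-7, 9) = -63)
Pow(Add(Mul(Add(17, Function('b')(8, -6)), Add(1, Function('M')(C))), 46), 2) = Pow(Add(Mul(Add(17, Add(-6, Mul(-1, 8))), Add(1, Mul(7, Pow(-63, -1)))), 46), 2) = Pow(Add(Mul(Add(17, Add(-6, -8)), Add(1, Mul(7, Rational(-1, 63)))), 46), 2) = Pow(Add(Mul(Add(17, -14), Add(1, Rational(-1, 9))), 46), 2) = Pow(Add(Mul(3, Rational(8, 9)), 46), 2) = Pow(Add(Rational(8, 3), 46), 2) = Pow(Rational(146, 3), 2) = Rational(21316, 9)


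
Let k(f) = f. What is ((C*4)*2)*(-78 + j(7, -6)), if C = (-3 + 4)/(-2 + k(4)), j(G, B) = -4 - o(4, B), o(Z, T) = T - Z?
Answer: -288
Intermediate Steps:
j(G, B) = -B (j(G, B) = -4 - (B - 1*4) = -4 - (B - 4) = -4 - (-4 + B) = -4 + (4 - B) = -B)
C = ½ (C = (-3 + 4)/(-2 + 4) = 1/2 = 1*(½) = ½ ≈ 0.50000)
((C*4)*2)*(-78 + j(7, -6)) = (((½)*4)*2)*(-78 - 1*(-6)) = (2*2)*(-78 + 6) = 4*(-72) = -288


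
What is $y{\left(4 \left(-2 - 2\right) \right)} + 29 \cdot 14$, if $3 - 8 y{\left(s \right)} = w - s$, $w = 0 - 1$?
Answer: $\frac{809}{2} \approx 404.5$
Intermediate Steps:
$w = -1$
$y{\left(s \right)} = \frac{1}{2} + \frac{s}{8}$ ($y{\left(s \right)} = \frac{3}{8} - \frac{-1 - s}{8} = \frac{3}{8} + \left(\frac{1}{8} + \frac{s}{8}\right) = \frac{1}{2} + \frac{s}{8}$)
$y{\left(4 \left(-2 - 2\right) \right)} + 29 \cdot 14 = \left(\frac{1}{2} + \frac{4 \left(-2 - 2\right)}{8}\right) + 29 \cdot 14 = \left(\frac{1}{2} + \frac{4 \left(-4\right)}{8}\right) + 406 = \left(\frac{1}{2} + \frac{1}{8} \left(-16\right)\right) + 406 = \left(\frac{1}{2} - 2\right) + 406 = - \frac{3}{2} + 406 = \frac{809}{2}$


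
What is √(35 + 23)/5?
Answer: √58/5 ≈ 1.5232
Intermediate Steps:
√(35 + 23)/5 = √58/5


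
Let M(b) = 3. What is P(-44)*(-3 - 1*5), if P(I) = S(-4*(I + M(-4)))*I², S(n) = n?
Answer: -2540032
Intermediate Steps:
P(I) = I²*(-12 - 4*I) (P(I) = (-4*(I + 3))*I² = (-4*(3 + I))*I² = (-12 - 4*I)*I² = I²*(-12 - 4*I))
P(-44)*(-3 - 1*5) = (4*(-44)²*(-3 - 1*(-44)))*(-3 - 1*5) = (4*1936*(-3 + 44))*(-3 - 5) = (4*1936*41)*(-8) = 317504*(-8) = -2540032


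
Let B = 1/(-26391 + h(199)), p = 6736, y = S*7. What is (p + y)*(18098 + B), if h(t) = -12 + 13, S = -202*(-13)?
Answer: 5998256504421/13195 ≈ 4.5459e+8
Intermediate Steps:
S = 2626
h(t) = 1
y = 18382 (y = 2626*7 = 18382)
B = -1/26390 (B = 1/(-26391 + 1) = 1/(-26390) = -1/26390 ≈ -3.7893e-5)
(p + y)*(18098 + B) = (6736 + 18382)*(18098 - 1/26390) = 25118*(477606219/26390) = 5998256504421/13195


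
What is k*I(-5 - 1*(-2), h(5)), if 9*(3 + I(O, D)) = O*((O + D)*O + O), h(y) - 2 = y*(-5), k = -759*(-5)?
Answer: -106260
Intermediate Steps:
k = 3795
h(y) = 2 - 5*y (h(y) = 2 + y*(-5) = 2 - 5*y)
I(O, D) = -3 + O*(O + O*(D + O))/9 (I(O, D) = -3 + (O*((O + D)*O + O))/9 = -3 + (O*((D + O)*O + O))/9 = -3 + (O*(O*(D + O) + O))/9 = -3 + (O*(O + O*(D + O)))/9 = -3 + O*(O + O*(D + O))/9)
k*I(-5 - 1*(-2), h(5)) = 3795*(-3 + (-5 - 1*(-2))²/9 + (-5 - 1*(-2))³/9 + (2 - 5*5)*(-5 - 1*(-2))²/9) = 3795*(-3 + (-5 + 2)²/9 + (-5 + 2)³/9 + (2 - 25)*(-5 + 2)²/9) = 3795*(-3 + (⅑)*(-3)² + (⅑)*(-3)³ + (⅑)*(-23)*(-3)²) = 3795*(-3 + (⅑)*9 + (⅑)*(-27) + (⅑)*(-23)*9) = 3795*(-3 + 1 - 3 - 23) = 3795*(-28) = -106260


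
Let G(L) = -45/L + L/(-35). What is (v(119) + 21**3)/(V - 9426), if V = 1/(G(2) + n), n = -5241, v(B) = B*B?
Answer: -4314906239/1736500172 ≈ -2.4848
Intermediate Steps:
v(B) = B**2
G(L) = -45/L - L/35 (G(L) = -45/L + L*(-1/35) = -45/L - L/35)
V = -70/368449 (V = 1/((-45/2 - 1/35*2) - 5241) = 1/((-45*1/2 - 2/35) - 5241) = 1/((-45/2 - 2/35) - 5241) = 1/(-1579/70 - 5241) = 1/(-368449/70) = -70/368449 ≈ -0.00018999)
(v(119) + 21**3)/(V - 9426) = (119**2 + 21**3)/(-70/368449 - 9426) = (14161 + 9261)/(-3473000344/368449) = 23422*(-368449/3473000344) = -4314906239/1736500172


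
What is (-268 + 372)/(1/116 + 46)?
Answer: 12064/5337 ≈ 2.2604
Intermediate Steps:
(-268 + 372)/(1/116 + 46) = 104/(1/116 + 46) = 104/(5337/116) = 104*(116/5337) = 12064/5337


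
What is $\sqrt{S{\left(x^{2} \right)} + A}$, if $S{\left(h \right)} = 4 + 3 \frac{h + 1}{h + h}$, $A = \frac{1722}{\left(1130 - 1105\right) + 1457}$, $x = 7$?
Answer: $\frac{90 \sqrt{2470}}{1729} \approx 2.587$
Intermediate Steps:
$A = \frac{287}{247}$ ($A = \frac{1722}{25 + 1457} = \frac{1722}{1482} = 1722 \cdot \frac{1}{1482} = \frac{287}{247} \approx 1.1619$)
$S{\left(h \right)} = 4 + \frac{3 \left(1 + h\right)}{2 h}$ ($S{\left(h \right)} = 4 + 3 \frac{1 + h}{2 h} = 4 + \frac{3 \left(1 + h\right)}{2 h}$)
$\sqrt{S{\left(x^{2} \right)} + A} = \sqrt{\frac{3 + 11 \cdot 7^{2}}{2 \cdot 7^{2}} + \frac{287}{247}} = \sqrt{\frac{3 + 11 \cdot 49}{2 \cdot 49} + \frac{287}{247}} = \sqrt{\frac{1}{2} \cdot \frac{1}{49} \left(3 + 539\right) + \frac{287}{247}} = \sqrt{\frac{1}{2} \cdot \frac{1}{49} \cdot 542 + \frac{287}{247}} = \sqrt{\frac{271}{49} + \frac{287}{247}} = \sqrt{\frac{81000}{12103}} = \frac{90 \sqrt{2470}}{1729}$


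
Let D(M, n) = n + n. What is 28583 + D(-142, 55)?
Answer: 28693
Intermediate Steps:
D(M, n) = 2*n
28583 + D(-142, 55) = 28583 + 2*55 = 28583 + 110 = 28693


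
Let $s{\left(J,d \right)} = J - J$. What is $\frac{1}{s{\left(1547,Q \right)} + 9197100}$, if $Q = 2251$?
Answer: $\frac{1}{9197100} \approx 1.0873 \cdot 10^{-7}$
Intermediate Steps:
$s{\left(J,d \right)} = 0$
$\frac{1}{s{\left(1547,Q \right)} + 9197100} = \frac{1}{0 + 9197100} = \frac{1}{9197100}$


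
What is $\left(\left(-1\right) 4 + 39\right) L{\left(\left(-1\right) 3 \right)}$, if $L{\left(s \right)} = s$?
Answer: $-105$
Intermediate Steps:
$\left(\left(-1\right) 4 + 39\right) L{\left(\left(-1\right) 3 \right)} = \left(\left(-1\right) 4 + 39\right) \left(\left(-1\right) 3\right) = \left(-4 + 39\right) \left(-3\right) = 35 \left(-3\right) = -105$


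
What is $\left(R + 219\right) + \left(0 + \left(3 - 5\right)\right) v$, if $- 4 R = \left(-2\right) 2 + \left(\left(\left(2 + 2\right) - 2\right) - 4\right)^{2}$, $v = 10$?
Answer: $199$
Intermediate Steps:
$R = 0$ ($R = - \frac{\left(-2\right) 2 + \left(\left(\left(2 + 2\right) - 2\right) - 4\right)^{2}}{4} = - \frac{-4 + \left(\left(4 - 2\right) - 4\right)^{2}}{4} = - \frac{-4 + \left(2 - 4\right)^{2}}{4} = - \frac{-4 + \left(-2\right)^{2}}{4} = - \frac{-4 + 4}{4} = \left(- \frac{1}{4}\right) 0 = 0$)
$\left(R + 219\right) + \left(0 + \left(3 - 5\right)\right) v = \left(0 + 219\right) + \left(0 + \left(3 - 5\right)\right) 10 = 219 + \left(0 + \left(3 - 5\right)\right) 10 = 219 + \left(0 - 2\right) 10 = 219 - 20 = 199$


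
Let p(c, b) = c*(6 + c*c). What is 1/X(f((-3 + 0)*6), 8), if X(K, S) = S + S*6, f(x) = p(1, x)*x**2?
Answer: 1/56 ≈ 0.017857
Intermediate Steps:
p(c, b) = c*(6 + c**2)
f(x) = 7*x**2 (f(x) = (1*(6 + 1**2))*x**2 = (1*(6 + 1))*x**2 = (1*7)*x**2 = 7*x**2)
X(K, S) = 7*S (X(K, S) = S + 6*S = 7*S)
1/X(f((-3 + 0)*6), 8) = 1/(7*8) = 1/56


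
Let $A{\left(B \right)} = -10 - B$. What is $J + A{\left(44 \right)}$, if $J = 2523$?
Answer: $2469$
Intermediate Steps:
$J + A{\left(44 \right)} = 2523 - 54 = 2469$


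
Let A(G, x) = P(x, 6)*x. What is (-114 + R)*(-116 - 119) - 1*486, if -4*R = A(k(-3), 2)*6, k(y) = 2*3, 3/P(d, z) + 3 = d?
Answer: 24189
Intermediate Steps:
P(d, z) = 3/(-3 + d)
k(y) = 6
A(G, x) = 3*x/(-3 + x) (A(G, x) = (3/(-3 + x))*x = 3*x/(-3 + x))
R = 9 (R = -3*2/(-3 + 2)*6/4 = -3*2/(-1)*6/4 = -3*2*(-1)*6/4 = -(-3)*6/2 = -1/4*(-36) = 9)
(-114 + R)*(-116 - 119) - 1*486 = (-114 + 9)*(-116 - 119) - 1*486 = -105*(-235) - 486 = 24675 - 486 = 24189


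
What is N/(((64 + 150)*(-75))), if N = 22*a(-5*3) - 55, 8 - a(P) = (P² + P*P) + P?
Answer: 9449/16050 ≈ 0.58872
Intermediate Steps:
a(P) = 8 - P - 2*P² (a(P) = 8 - ((P² + P*P) + P) = 8 - ((P² + P²) + P) = 8 - (2*P² + P) = 8 - (P + 2*P²) = 8 + (-P - 2*P²) = 8 - P - 2*P²)
N = -9449 (N = 22*(8 - (-5)*3 - 2*(-5*3)²) - 55 = 22*(8 - 1*(-15) - 2*(-15)²) - 55 = 22*(8 + 15 - 2*225) - 55 = 22*(8 + 15 - 450) - 55 = 22*(-427) - 55 = -9394 - 55 = -9449)
N/(((64 + 150)*(-75))) = -9449*(-1/(75*(64 + 150))) = -9449/(214*(-75)) = -9449/(-16050) = -9449*(-1/16050) = 9449/16050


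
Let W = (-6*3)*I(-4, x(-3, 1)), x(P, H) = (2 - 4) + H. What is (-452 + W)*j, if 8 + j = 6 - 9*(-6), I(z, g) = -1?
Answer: -22568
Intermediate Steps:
x(P, H) = -2 + H
j = 52 (j = -8 + (6 - 9*(-6)) = -8 + (6 + 54) = -8 + 60 = 52)
W = 18 (W = -6*3*(-1) = -18*(-1) = 18)
(-452 + W)*j = (-452 + 18)*52 = -434*52 = -22568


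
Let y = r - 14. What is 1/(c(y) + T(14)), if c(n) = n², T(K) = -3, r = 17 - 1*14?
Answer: 1/118 ≈ 0.0084746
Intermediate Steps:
r = 3 (r = 17 - 14 = 3)
y = -11 (y = 3 - 14 = -11)
1/(c(y) + T(14)) = 1/((-11)² - 3) = 1/(121 - 3) = 1/118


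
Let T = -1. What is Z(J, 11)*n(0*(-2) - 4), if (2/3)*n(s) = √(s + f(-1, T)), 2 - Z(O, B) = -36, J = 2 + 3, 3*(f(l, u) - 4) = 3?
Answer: 57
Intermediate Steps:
f(l, u) = 5 (f(l, u) = 4 + (⅓)*3 = 4 + 1 = 5)
J = 5
Z(O, B) = 38 (Z(O, B) = 2 - 1*(-36) = 2 + 36 = 38)
n(s) = 3*√(5 + s)/2 (n(s) = 3*√(s + 5)/2 = 3*√(5 + s)/2)
Z(J, 11)*n(0*(-2) - 4) = 38*(3*√(5 + (0*(-2) - 4))/2) = 38*(3*√(5 + (0 - 4))/2) = 38*(3*√(5 - 4)/2) = 38*(3*√1/2) = 38*((3/2)*1) = 38*(3/2) = 57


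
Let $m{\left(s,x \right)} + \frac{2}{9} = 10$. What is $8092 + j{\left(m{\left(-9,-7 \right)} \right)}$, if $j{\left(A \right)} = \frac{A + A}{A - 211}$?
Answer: $\frac{14654436}{1811} \approx 8091.9$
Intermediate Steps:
$m{\left(s,x \right)} = \frac{88}{9}$ ($m{\left(s,x \right)} = - \frac{2}{9} + 10 = \frac{88}{9}$)
$j{\left(A \right)} = \frac{2 A}{-211 + A}$
$8092 + j{\left(m{\left(-9,-7 \right)} \right)} = 8092 + 2 \cdot \frac{88}{9} \frac{1}{-211 + \frac{88}{9}} = 8092 + 2 \cdot \frac{88}{9} \frac{1}{- \frac{1811}{9}} = 8092 + 2 \cdot \frac{88}{9} \left(- \frac{9}{1811}\right) = 8092 - \frac{176}{1811} = \frac{14654436}{1811}$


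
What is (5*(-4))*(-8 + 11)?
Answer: -60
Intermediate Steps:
(5*(-4))*(-8 + 11) = -20*3 = -60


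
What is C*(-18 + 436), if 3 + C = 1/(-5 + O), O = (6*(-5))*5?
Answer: -194788/155 ≈ -1256.7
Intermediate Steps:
O = -150 (O = -30*5 = -150)
C = -466/155 (C = -3 + 1/(-5 - 150) = -3 + 1/(-155) = -3 - 1/155 = -466/155 ≈ -3.0065)
C*(-18 + 436) = -466*(-18 + 436)/155 = -466/155*418 = -194788/155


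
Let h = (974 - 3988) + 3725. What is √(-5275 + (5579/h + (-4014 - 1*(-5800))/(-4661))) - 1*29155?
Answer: -29155 + 4*I*√64370707873/13983 ≈ -29155.0 + 72.578*I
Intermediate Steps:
h = 711 (h = -3014 + 3725 = 711)
√(-5275 + (5579/h + (-4014 - 1*(-5800))/(-4661))) - 1*29155 = √(-5275 + (5579/711 + (-4014 - 1*(-5800))/(-4661))) - 1*29155 = √(-5275 + (5579*(1/711) + (-4014 + 5800)*(-1/4661))) - 29155 = √(-5275 + (5579/711 + 1786*(-1/4661))) - 29155 = √(-5275 + (5579/711 - 1786/4661)) - 29155 = √(-5275 + 313087/41949) - 29155 = √(-220967888/41949) - 29155 = 4*I*√64370707873/13983 - 29155 = -29155 + 4*I*√64370707873/13983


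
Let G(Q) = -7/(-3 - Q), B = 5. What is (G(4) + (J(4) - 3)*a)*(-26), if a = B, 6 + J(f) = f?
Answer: 624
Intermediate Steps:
J(f) = -6 + f
a = 5
(G(4) + (J(4) - 3)*a)*(-26) = (7/(3 + 4) + ((-6 + 4) - 3)*5)*(-26) = (7/7 + (-2 - 3)*5)*(-26) = (7*(⅐) - 5*5)*(-26) = (1 - 25)*(-26) = -24*(-26) = 624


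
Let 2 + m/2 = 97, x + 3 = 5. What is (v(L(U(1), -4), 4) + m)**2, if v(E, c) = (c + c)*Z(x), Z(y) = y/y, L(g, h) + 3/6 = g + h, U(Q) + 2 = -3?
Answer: 39204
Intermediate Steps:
U(Q) = -5 (U(Q) = -2 - 3 = -5)
x = 2 (x = -3 + 5 = 2)
L(g, h) = -1/2 + g + h (L(g, h) = -1/2 + (g + h) = -1/2 + g + h)
Z(y) = 1
v(E, c) = 2*c (v(E, c) = (c + c)*1 = (2*c)*1 = 2*c)
m = 190 (m = -4 + 2*97 = -4 + 194 = 190)
(v(L(U(1), -4), 4) + m)**2 = (2*4 + 190)**2 = (8 + 190)**2 = 198**2 = 39204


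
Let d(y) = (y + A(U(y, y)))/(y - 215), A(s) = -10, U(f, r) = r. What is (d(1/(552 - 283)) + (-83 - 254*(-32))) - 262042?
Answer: -14689659809/57834 ≈ -2.5400e+5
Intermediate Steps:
d(y) = (-10 + y)/(-215 + y) (d(y) = (y - 10)/(y - 215) = (-10 + y)/(-215 + y))
(d(1/(552 - 283)) + (-83 - 254*(-32))) - 262042 = ((-10 + 1/(552 - 283))/(-215 + 1/(552 - 283)) + (-83 - 254*(-32))) - 262042 = ((-10 + 1/269)/(-215 + 1/269) + (-83 + 8128)) - 262042 = ((-10 + 1/269)/(-215 + 1/269) + 8045) - 262042 = (-2689/269/(-57834/269) + 8045) - 262042 = (-269/57834*(-2689/269) + 8045) - 262042 = (2689/57834 + 8045) - 262042 = 465277219/57834 - 262042 = -14689659809/57834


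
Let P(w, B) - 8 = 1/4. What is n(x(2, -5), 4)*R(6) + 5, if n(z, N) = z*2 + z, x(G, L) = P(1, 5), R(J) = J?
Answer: 307/2 ≈ 153.50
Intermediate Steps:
P(w, B) = 33/4 (P(w, B) = 8 + 1/4 = 8 + ¼ = 33/4)
x(G, L) = 33/4
n(z, N) = 3*z (n(z, N) = 2*z + z = 3*z)
n(x(2, -5), 4)*R(6) + 5 = (3*(33/4))*6 + 5 = (99/4)*6 + 5 = 297/2 + 5 = 307/2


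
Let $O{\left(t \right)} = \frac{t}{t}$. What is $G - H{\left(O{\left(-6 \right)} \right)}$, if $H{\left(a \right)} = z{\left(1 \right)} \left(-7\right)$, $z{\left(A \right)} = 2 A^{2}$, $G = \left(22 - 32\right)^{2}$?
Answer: $114$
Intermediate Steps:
$G = 100$ ($G = \left(-10\right)^{2} = 100$)
$O{\left(t \right)} = 1$
$H{\left(a \right)} = -14$ ($H{\left(a \right)} = 2 \cdot 1^{2} \left(-7\right) = 2 \cdot 1 \left(-7\right) = 2 \left(-7\right) = -14$)
$G - H{\left(O{\left(-6 \right)} \right)} = 100 - -14 = 100 + 14 = 114$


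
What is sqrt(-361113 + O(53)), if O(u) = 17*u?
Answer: 2*I*sqrt(90053) ≈ 600.18*I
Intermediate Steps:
sqrt(-361113 + O(53)) = sqrt(-361113 + 17*53) = sqrt(-361113 + 901) = sqrt(-360212) = 2*I*sqrt(90053)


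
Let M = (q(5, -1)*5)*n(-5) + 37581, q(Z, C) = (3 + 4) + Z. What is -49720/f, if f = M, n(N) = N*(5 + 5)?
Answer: -49720/34581 ≈ -1.4378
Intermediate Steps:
q(Z, C) = 7 + Z
n(N) = 10*N (n(N) = N*10 = 10*N)
M = 34581 (M = ((7 + 5)*5)*(10*(-5)) + 37581 = (12*5)*(-50) + 37581 = 60*(-50) + 37581 = -3000 + 37581 = 34581)
f = 34581
-49720/f = -49720/34581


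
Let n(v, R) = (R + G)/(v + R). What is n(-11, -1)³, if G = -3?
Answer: 1/27 ≈ 0.037037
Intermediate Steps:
n(v, R) = (-3 + R)/(R + v) (n(v, R) = (R - 3)/(v + R) = (-3 + R)/(R + v))
n(-11, -1)³ = ((-3 - 1)/(-1 - 11))³ = (-4/(-12))³ = (-1/12*(-4))³ = (⅓)³ = 1/27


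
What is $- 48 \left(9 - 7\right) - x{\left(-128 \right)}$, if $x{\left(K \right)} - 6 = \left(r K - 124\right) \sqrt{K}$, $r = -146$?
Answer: $-102 - 148512 i \sqrt{2} \approx -102.0 - 2.1003 \cdot 10^{5} i$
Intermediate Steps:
$x{\left(K \right)} = 6 + \sqrt{K} \left(-124 - 146 K\right)$ ($x{\left(K \right)} = 6 + \left(- 146 K - 124\right) \sqrt{K} = 6 + \left(-124 - 146 K\right) \sqrt{K} = 6 + \sqrt{K} \left(-124 - 146 K\right)$)
$- 48 \left(9 - 7\right) - x{\left(-128 \right)} = - 48 \left(9 - 7\right) - \left(6 - 146 \left(-128\right)^{\frac{3}{2}} - 124 \sqrt{-128}\right) = - 48 \left(9 - 7\right) - \left(6 - 146 \left(- 1024 i \sqrt{2}\right) - 124 \cdot 8 i \sqrt{2}\right) = \left(-48\right) 2 - \left(6 + 149504 i \sqrt{2} - 992 i \sqrt{2}\right) = -96 - \left(6 + 148512 i \sqrt{2}\right) = -102 - 148512 i \sqrt{2}$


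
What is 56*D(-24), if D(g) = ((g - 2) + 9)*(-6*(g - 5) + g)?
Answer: -142800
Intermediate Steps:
D(g) = (7 + g)*(30 - 5*g) (D(g) = ((-2 + g) + 9)*(-6*(-5 + g) + g) = (7 + g)*((30 - 6*g) + g) = (7 + g)*(30 - 5*g))
56*D(-24) = 56*(210 - 5*(-24) - 5*(-24)²) = 56*(210 + 120 - 5*576) = 56*(210 + 120 - 2880) = 56*(-2550) = -142800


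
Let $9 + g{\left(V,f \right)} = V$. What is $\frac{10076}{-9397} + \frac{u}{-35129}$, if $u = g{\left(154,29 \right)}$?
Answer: $- \frac{355322369}{330107213} \approx -1.0764$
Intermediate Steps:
$g{\left(V,f \right)} = -9 + V$
$u = 145$ ($u = -9 + 154 = 145$)
$\frac{10076}{-9397} + \frac{u}{-35129} = \frac{10076}{-9397} + \frac{145}{-35129} = 10076 \left(- \frac{1}{9397}\right) + 145 \left(- \frac{1}{35129}\right) = - \frac{10076}{9397} - \frac{145}{35129} = - \frac{355322369}{330107213}$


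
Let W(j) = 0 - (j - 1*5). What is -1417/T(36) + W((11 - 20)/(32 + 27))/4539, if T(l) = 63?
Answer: -126484955/5623821 ≈ -22.491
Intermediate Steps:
W(j) = 5 - j (W(j) = 0 - (j - 5) = 0 - (-5 + j) = 0 + (5 - j) = 5 - j)
-1417/T(36) + W((11 - 20)/(32 + 27))/4539 = -1417/63 + (5 - (11 - 20)/(32 + 27))/4539 = -1417*1/63 + (5 - (-9)/59)*(1/4539) = -1417/63 + (5 - (-9)/59)*(1/4539) = -1417/63 + (5 - 1*(-9/59))*(1/4539) = -1417/63 + (5 + 9/59)*(1/4539) = -1417/63 + (304/59)*(1/4539) = -1417/63 + 304/267801 = -126484955/5623821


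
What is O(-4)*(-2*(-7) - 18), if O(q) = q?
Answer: 16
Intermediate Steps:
O(-4)*(-2*(-7) - 18) = -4*(-2*(-7) - 18) = -4*(14 - 18) = -4*(-4) = 16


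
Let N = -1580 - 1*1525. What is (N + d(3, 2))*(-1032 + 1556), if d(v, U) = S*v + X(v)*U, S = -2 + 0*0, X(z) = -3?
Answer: -1633308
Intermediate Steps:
N = -3105 (N = -1580 - 1525 = -3105)
S = -2 (S = -2 + 0 = -2)
d(v, U) = -3*U - 2*v (d(v, U) = -2*v - 3*U = -3*U - 2*v)
(N + d(3, 2))*(-1032 + 1556) = (-3105 + (-3*2 - 2*3))*(-1032 + 1556) = (-3105 + (-6 - 6))*524 = (-3105 - 12)*524 = -3117*524 = -1633308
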